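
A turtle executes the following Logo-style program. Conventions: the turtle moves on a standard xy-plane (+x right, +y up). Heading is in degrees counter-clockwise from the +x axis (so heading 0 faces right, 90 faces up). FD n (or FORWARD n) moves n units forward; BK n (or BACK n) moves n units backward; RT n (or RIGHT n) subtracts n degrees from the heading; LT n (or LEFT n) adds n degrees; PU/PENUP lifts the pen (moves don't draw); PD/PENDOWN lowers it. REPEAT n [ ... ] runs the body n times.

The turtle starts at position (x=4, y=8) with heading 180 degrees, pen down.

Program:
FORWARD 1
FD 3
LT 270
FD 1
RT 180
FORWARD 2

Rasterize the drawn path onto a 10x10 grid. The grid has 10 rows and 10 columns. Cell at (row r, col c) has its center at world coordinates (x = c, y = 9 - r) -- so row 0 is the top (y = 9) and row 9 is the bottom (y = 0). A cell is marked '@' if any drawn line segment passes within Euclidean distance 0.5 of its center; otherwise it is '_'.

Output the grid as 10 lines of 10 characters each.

Segment 0: (4,8) -> (3,8)
Segment 1: (3,8) -> (0,8)
Segment 2: (0,8) -> (0,9)
Segment 3: (0,9) -> (-0,7)

Answer: @_________
@@@@@_____
@_________
__________
__________
__________
__________
__________
__________
__________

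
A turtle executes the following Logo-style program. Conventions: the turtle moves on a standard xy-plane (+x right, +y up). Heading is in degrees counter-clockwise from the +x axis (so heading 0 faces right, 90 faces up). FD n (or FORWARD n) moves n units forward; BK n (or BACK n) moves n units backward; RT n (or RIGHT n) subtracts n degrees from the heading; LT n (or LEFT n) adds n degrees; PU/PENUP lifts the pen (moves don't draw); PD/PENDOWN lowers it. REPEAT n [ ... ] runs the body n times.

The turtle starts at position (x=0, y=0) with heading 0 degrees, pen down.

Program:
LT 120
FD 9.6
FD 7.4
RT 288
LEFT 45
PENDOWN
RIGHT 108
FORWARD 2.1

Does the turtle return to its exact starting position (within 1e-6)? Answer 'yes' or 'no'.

Executing turtle program step by step:
Start: pos=(0,0), heading=0, pen down
LT 120: heading 0 -> 120
FD 9.6: (0,0) -> (-4.8,8.314) [heading=120, draw]
FD 7.4: (-4.8,8.314) -> (-8.5,14.722) [heading=120, draw]
RT 288: heading 120 -> 192
LT 45: heading 192 -> 237
PD: pen down
RT 108: heading 237 -> 129
FD 2.1: (-8.5,14.722) -> (-9.822,16.354) [heading=129, draw]
Final: pos=(-9.822,16.354), heading=129, 3 segment(s) drawn

Start position: (0, 0)
Final position: (-9.822, 16.354)
Distance = 19.077; >= 1e-6 -> NOT closed

Answer: no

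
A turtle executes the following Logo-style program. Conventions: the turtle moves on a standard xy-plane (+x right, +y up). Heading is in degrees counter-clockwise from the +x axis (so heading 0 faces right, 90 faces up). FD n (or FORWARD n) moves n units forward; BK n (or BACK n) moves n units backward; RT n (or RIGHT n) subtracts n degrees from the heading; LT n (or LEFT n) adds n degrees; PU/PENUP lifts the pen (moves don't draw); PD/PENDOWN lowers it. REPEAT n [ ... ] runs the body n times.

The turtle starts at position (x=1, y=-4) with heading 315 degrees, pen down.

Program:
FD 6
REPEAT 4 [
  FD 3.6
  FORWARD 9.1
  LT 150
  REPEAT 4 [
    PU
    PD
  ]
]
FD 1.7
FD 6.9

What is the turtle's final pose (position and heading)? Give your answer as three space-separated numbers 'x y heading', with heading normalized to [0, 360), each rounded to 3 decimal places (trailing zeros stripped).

Executing turtle program step by step:
Start: pos=(1,-4), heading=315, pen down
FD 6: (1,-4) -> (5.243,-8.243) [heading=315, draw]
REPEAT 4 [
  -- iteration 1/4 --
  FD 3.6: (5.243,-8.243) -> (7.788,-10.788) [heading=315, draw]
  FD 9.1: (7.788,-10.788) -> (14.223,-17.223) [heading=315, draw]
  LT 150: heading 315 -> 105
  REPEAT 4 [
    -- iteration 1/4 --
    PU: pen up
    PD: pen down
    -- iteration 2/4 --
    PU: pen up
    PD: pen down
    -- iteration 3/4 --
    PU: pen up
    PD: pen down
    -- iteration 4/4 --
    PU: pen up
    PD: pen down
  ]
  -- iteration 2/4 --
  FD 3.6: (14.223,-17.223) -> (13.291,-13.746) [heading=105, draw]
  FD 9.1: (13.291,-13.746) -> (10.936,-4.956) [heading=105, draw]
  LT 150: heading 105 -> 255
  REPEAT 4 [
    -- iteration 1/4 --
    PU: pen up
    PD: pen down
    -- iteration 2/4 --
    PU: pen up
    PD: pen down
    -- iteration 3/4 --
    PU: pen up
    PD: pen down
    -- iteration 4/4 --
    PU: pen up
    PD: pen down
  ]
  -- iteration 3/4 --
  FD 3.6: (10.936,-4.956) -> (10.004,-8.433) [heading=255, draw]
  FD 9.1: (10.004,-8.433) -> (7.649,-17.223) [heading=255, draw]
  LT 150: heading 255 -> 45
  REPEAT 4 [
    -- iteration 1/4 --
    PU: pen up
    PD: pen down
    -- iteration 2/4 --
    PU: pen up
    PD: pen down
    -- iteration 3/4 --
    PU: pen up
    PD: pen down
    -- iteration 4/4 --
    PU: pen up
    PD: pen down
  ]
  -- iteration 4/4 --
  FD 3.6: (7.649,-17.223) -> (10.194,-14.677) [heading=45, draw]
  FD 9.1: (10.194,-14.677) -> (16.629,-8.243) [heading=45, draw]
  LT 150: heading 45 -> 195
  REPEAT 4 [
    -- iteration 1/4 --
    PU: pen up
    PD: pen down
    -- iteration 2/4 --
    PU: pen up
    PD: pen down
    -- iteration 3/4 --
    PU: pen up
    PD: pen down
    -- iteration 4/4 --
    PU: pen up
    PD: pen down
  ]
]
FD 1.7: (16.629,-8.243) -> (14.987,-8.683) [heading=195, draw]
FD 6.9: (14.987,-8.683) -> (8.322,-10.468) [heading=195, draw]
Final: pos=(8.322,-10.468), heading=195, 11 segment(s) drawn

Answer: 8.322 -10.468 195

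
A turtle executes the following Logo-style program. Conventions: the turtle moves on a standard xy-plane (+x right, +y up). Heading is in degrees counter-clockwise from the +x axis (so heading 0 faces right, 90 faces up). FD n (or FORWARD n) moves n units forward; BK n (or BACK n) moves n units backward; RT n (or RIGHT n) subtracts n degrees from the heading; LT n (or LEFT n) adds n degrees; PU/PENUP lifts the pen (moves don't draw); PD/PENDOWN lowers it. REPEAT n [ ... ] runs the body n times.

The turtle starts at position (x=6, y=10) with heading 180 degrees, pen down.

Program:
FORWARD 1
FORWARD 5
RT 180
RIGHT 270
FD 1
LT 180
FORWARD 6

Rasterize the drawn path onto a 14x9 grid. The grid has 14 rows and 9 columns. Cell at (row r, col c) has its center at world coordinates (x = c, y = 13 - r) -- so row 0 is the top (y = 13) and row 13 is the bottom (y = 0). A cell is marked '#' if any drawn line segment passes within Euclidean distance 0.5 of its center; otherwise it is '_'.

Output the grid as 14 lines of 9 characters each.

Answer: _________
_________
#________
#######__
#________
#________
#________
#________
#________
_________
_________
_________
_________
_________

Derivation:
Segment 0: (6,10) -> (5,10)
Segment 1: (5,10) -> (0,10)
Segment 2: (0,10) -> (-0,11)
Segment 3: (-0,11) -> (0,5)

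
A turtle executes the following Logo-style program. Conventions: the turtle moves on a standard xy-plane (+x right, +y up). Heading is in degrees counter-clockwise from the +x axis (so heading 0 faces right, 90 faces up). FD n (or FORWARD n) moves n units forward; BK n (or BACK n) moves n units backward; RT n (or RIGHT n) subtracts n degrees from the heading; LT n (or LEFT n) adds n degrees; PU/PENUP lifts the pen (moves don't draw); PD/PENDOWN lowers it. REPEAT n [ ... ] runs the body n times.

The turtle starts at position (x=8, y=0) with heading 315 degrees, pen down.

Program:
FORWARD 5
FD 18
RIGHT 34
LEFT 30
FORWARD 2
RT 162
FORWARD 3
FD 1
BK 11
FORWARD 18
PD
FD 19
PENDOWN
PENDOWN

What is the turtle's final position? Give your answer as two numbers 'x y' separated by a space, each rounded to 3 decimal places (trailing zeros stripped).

Answer: -0.139 -2.322

Derivation:
Executing turtle program step by step:
Start: pos=(8,0), heading=315, pen down
FD 5: (8,0) -> (11.536,-3.536) [heading=315, draw]
FD 18: (11.536,-3.536) -> (24.263,-16.263) [heading=315, draw]
RT 34: heading 315 -> 281
LT 30: heading 281 -> 311
FD 2: (24.263,-16.263) -> (25.576,-17.773) [heading=311, draw]
RT 162: heading 311 -> 149
FD 3: (25.576,-17.773) -> (23.004,-16.228) [heading=149, draw]
FD 1: (23.004,-16.228) -> (22.147,-15.713) [heading=149, draw]
BK 11: (22.147,-15.713) -> (31.576,-21.378) [heading=149, draw]
FD 18: (31.576,-21.378) -> (16.147,-12.107) [heading=149, draw]
PD: pen down
FD 19: (16.147,-12.107) -> (-0.139,-2.322) [heading=149, draw]
PD: pen down
PD: pen down
Final: pos=(-0.139,-2.322), heading=149, 8 segment(s) drawn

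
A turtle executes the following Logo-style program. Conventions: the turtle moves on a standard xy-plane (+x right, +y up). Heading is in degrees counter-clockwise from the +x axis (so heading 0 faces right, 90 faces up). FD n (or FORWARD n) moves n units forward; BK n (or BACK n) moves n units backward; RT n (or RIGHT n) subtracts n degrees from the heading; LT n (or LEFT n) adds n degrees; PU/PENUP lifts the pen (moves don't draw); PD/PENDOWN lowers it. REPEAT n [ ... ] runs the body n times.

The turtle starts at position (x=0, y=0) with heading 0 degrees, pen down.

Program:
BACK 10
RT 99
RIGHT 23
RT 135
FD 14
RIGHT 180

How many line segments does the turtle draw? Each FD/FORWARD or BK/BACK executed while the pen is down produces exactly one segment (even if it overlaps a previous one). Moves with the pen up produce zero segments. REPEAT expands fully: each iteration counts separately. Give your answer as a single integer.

Executing turtle program step by step:
Start: pos=(0,0), heading=0, pen down
BK 10: (0,0) -> (-10,0) [heading=0, draw]
RT 99: heading 0 -> 261
RT 23: heading 261 -> 238
RT 135: heading 238 -> 103
FD 14: (-10,0) -> (-13.149,13.641) [heading=103, draw]
RT 180: heading 103 -> 283
Final: pos=(-13.149,13.641), heading=283, 2 segment(s) drawn
Segments drawn: 2

Answer: 2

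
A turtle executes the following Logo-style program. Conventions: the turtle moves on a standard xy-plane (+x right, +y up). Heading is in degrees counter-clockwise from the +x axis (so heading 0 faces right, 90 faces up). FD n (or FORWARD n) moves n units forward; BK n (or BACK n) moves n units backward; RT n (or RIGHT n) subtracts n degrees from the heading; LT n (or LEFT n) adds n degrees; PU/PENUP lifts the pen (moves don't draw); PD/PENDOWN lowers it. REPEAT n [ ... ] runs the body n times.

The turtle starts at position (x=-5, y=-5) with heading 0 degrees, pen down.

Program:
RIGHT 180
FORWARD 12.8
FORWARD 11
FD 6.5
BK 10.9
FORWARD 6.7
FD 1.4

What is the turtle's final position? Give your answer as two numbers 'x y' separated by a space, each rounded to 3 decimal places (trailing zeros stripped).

Executing turtle program step by step:
Start: pos=(-5,-5), heading=0, pen down
RT 180: heading 0 -> 180
FD 12.8: (-5,-5) -> (-17.8,-5) [heading=180, draw]
FD 11: (-17.8,-5) -> (-28.8,-5) [heading=180, draw]
FD 6.5: (-28.8,-5) -> (-35.3,-5) [heading=180, draw]
BK 10.9: (-35.3,-5) -> (-24.4,-5) [heading=180, draw]
FD 6.7: (-24.4,-5) -> (-31.1,-5) [heading=180, draw]
FD 1.4: (-31.1,-5) -> (-32.5,-5) [heading=180, draw]
Final: pos=(-32.5,-5), heading=180, 6 segment(s) drawn

Answer: -32.5 -5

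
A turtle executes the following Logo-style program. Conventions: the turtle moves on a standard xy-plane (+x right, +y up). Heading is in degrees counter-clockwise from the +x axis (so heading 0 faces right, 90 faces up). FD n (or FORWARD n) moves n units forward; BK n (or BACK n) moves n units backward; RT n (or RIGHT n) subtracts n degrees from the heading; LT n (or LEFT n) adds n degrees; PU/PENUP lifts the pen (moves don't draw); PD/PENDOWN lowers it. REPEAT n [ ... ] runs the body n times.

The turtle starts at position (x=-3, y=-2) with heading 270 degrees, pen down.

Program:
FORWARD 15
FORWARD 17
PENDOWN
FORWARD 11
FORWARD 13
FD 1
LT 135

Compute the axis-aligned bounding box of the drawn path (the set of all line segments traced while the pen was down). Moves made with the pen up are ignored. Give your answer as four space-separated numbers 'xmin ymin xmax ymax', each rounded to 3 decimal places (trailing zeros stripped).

Answer: -3 -59 -3 -2

Derivation:
Executing turtle program step by step:
Start: pos=(-3,-2), heading=270, pen down
FD 15: (-3,-2) -> (-3,-17) [heading=270, draw]
FD 17: (-3,-17) -> (-3,-34) [heading=270, draw]
PD: pen down
FD 11: (-3,-34) -> (-3,-45) [heading=270, draw]
FD 13: (-3,-45) -> (-3,-58) [heading=270, draw]
FD 1: (-3,-58) -> (-3,-59) [heading=270, draw]
LT 135: heading 270 -> 45
Final: pos=(-3,-59), heading=45, 5 segment(s) drawn

Segment endpoints: x in {-3, -3, -3, -3, -3}, y in {-59, -58, -45, -34, -17, -2}
xmin=-3, ymin=-59, xmax=-3, ymax=-2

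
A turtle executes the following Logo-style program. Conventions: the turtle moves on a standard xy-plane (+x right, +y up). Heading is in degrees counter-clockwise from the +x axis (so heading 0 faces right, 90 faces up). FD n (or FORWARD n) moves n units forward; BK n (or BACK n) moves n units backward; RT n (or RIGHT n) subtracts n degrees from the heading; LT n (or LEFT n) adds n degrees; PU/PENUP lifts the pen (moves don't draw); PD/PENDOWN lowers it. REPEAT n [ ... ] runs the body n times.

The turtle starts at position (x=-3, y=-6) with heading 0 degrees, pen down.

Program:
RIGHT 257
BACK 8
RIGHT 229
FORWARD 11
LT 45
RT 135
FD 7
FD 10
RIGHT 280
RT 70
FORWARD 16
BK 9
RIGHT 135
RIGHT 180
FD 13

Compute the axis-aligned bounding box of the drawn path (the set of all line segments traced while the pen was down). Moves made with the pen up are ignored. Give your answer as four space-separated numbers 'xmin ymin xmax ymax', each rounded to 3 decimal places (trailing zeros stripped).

Executing turtle program step by step:
Start: pos=(-3,-6), heading=0, pen down
RT 257: heading 0 -> 103
BK 8: (-3,-6) -> (-1.2,-13.795) [heading=103, draw]
RT 229: heading 103 -> 234
FD 11: (-1.2,-13.795) -> (-7.666,-22.694) [heading=234, draw]
LT 45: heading 234 -> 279
RT 135: heading 279 -> 144
FD 7: (-7.666,-22.694) -> (-13.329,-18.58) [heading=144, draw]
FD 10: (-13.329,-18.58) -> (-21.419,-12.702) [heading=144, draw]
RT 280: heading 144 -> 224
RT 70: heading 224 -> 154
FD 16: (-21.419,-12.702) -> (-35.8,-5.688) [heading=154, draw]
BK 9: (-35.8,-5.688) -> (-27.711,-9.633) [heading=154, draw]
RT 135: heading 154 -> 19
RT 180: heading 19 -> 199
FD 13: (-27.711,-9.633) -> (-40.003,-13.866) [heading=199, draw]
Final: pos=(-40.003,-13.866), heading=199, 7 segment(s) drawn

Segment endpoints: x in {-40.003, -35.8, -27.711, -21.419, -13.329, -7.666, -3, -1.2}, y in {-22.694, -18.58, -13.866, -13.795, -12.702, -9.633, -6, -5.688}
xmin=-40.003, ymin=-22.694, xmax=-1.2, ymax=-5.688

Answer: -40.003 -22.694 -1.2 -5.688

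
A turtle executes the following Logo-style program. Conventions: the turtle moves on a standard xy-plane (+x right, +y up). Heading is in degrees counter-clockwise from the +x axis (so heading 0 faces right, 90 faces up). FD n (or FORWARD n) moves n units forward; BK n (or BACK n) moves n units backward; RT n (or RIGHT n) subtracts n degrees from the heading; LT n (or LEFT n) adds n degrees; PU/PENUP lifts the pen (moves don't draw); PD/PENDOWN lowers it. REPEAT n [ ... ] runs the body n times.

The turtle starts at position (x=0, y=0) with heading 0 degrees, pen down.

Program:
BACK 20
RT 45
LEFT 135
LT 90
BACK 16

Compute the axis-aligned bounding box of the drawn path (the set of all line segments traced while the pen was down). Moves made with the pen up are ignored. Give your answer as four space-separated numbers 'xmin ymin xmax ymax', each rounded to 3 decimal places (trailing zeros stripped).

Answer: -20 0 0 0

Derivation:
Executing turtle program step by step:
Start: pos=(0,0), heading=0, pen down
BK 20: (0,0) -> (-20,0) [heading=0, draw]
RT 45: heading 0 -> 315
LT 135: heading 315 -> 90
LT 90: heading 90 -> 180
BK 16: (-20,0) -> (-4,0) [heading=180, draw]
Final: pos=(-4,0), heading=180, 2 segment(s) drawn

Segment endpoints: x in {-20, -4, 0}, y in {0, 0}
xmin=-20, ymin=0, xmax=0, ymax=0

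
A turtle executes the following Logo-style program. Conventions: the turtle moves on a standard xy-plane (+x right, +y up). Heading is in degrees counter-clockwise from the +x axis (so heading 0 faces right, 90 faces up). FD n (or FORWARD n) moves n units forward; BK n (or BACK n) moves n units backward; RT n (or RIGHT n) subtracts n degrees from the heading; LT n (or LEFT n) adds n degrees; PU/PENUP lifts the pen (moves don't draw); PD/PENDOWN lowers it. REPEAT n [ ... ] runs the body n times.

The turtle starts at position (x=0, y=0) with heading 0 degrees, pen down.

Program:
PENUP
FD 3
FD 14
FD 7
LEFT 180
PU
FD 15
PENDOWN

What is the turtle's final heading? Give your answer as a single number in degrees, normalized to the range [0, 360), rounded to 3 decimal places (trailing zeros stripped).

Answer: 180

Derivation:
Executing turtle program step by step:
Start: pos=(0,0), heading=0, pen down
PU: pen up
FD 3: (0,0) -> (3,0) [heading=0, move]
FD 14: (3,0) -> (17,0) [heading=0, move]
FD 7: (17,0) -> (24,0) [heading=0, move]
LT 180: heading 0 -> 180
PU: pen up
FD 15: (24,0) -> (9,0) [heading=180, move]
PD: pen down
Final: pos=(9,0), heading=180, 0 segment(s) drawn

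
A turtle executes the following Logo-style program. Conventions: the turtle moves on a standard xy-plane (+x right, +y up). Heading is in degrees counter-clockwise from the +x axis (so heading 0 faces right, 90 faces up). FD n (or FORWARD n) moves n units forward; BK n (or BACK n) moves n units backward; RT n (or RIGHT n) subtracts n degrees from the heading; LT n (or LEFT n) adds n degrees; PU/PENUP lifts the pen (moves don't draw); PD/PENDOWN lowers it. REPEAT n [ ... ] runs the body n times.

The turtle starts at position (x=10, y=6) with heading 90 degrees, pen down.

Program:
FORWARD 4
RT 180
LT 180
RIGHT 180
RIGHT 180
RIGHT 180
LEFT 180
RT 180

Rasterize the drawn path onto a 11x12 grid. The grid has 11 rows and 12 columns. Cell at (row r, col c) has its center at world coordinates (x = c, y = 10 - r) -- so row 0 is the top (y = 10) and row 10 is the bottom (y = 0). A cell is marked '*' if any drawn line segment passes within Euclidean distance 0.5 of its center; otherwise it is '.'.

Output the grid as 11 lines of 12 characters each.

Answer: ..........*.
..........*.
..........*.
..........*.
..........*.
............
............
............
............
............
............

Derivation:
Segment 0: (10,6) -> (10,10)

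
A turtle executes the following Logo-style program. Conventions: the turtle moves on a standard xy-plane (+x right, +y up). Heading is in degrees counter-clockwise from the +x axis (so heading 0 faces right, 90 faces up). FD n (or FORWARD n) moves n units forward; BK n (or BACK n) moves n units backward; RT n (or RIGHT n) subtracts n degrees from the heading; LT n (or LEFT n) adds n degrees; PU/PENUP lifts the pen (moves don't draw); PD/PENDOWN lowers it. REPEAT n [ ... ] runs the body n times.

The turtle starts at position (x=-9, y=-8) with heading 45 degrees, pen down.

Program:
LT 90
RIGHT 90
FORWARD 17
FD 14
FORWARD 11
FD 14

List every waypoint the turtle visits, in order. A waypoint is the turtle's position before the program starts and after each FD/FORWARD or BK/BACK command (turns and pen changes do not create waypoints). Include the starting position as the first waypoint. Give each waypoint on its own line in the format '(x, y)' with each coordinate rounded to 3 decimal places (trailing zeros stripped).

Executing turtle program step by step:
Start: pos=(-9,-8), heading=45, pen down
LT 90: heading 45 -> 135
RT 90: heading 135 -> 45
FD 17: (-9,-8) -> (3.021,4.021) [heading=45, draw]
FD 14: (3.021,4.021) -> (12.92,13.92) [heading=45, draw]
FD 11: (12.92,13.92) -> (20.698,21.698) [heading=45, draw]
FD 14: (20.698,21.698) -> (30.598,31.598) [heading=45, draw]
Final: pos=(30.598,31.598), heading=45, 4 segment(s) drawn
Waypoints (5 total):
(-9, -8)
(3.021, 4.021)
(12.92, 13.92)
(20.698, 21.698)
(30.598, 31.598)

Answer: (-9, -8)
(3.021, 4.021)
(12.92, 13.92)
(20.698, 21.698)
(30.598, 31.598)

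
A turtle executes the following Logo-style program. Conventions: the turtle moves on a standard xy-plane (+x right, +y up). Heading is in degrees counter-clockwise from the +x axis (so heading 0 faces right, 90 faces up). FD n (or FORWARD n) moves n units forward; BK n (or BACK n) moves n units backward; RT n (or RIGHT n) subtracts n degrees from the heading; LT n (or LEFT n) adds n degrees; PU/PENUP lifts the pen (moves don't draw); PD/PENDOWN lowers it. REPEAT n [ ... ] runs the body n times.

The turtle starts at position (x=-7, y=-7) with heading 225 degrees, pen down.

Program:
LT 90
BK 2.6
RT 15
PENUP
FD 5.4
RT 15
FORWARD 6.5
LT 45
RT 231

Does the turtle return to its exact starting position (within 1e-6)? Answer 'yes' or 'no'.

Executing turtle program step by step:
Start: pos=(-7,-7), heading=225, pen down
LT 90: heading 225 -> 315
BK 2.6: (-7,-7) -> (-8.838,-5.162) [heading=315, draw]
RT 15: heading 315 -> 300
PU: pen up
FD 5.4: (-8.838,-5.162) -> (-6.138,-9.838) [heading=300, move]
RT 15: heading 300 -> 285
FD 6.5: (-6.138,-9.838) -> (-4.456,-16.117) [heading=285, move]
LT 45: heading 285 -> 330
RT 231: heading 330 -> 99
Final: pos=(-4.456,-16.117), heading=99, 1 segment(s) drawn

Start position: (-7, -7)
Final position: (-4.456, -16.117)
Distance = 9.465; >= 1e-6 -> NOT closed

Answer: no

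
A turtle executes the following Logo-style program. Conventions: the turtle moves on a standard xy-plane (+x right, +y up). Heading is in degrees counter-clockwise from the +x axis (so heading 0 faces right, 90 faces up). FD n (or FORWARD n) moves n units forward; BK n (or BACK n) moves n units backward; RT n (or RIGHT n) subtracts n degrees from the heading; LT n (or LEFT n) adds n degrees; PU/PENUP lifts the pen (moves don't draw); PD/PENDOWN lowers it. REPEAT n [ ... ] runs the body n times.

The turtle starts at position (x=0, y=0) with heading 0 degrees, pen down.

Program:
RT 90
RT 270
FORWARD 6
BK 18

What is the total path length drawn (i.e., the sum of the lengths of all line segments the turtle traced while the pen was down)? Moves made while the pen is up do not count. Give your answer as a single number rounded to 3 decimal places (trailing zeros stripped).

Answer: 24

Derivation:
Executing turtle program step by step:
Start: pos=(0,0), heading=0, pen down
RT 90: heading 0 -> 270
RT 270: heading 270 -> 0
FD 6: (0,0) -> (6,0) [heading=0, draw]
BK 18: (6,0) -> (-12,0) [heading=0, draw]
Final: pos=(-12,0), heading=0, 2 segment(s) drawn

Segment lengths:
  seg 1: (0,0) -> (6,0), length = 6
  seg 2: (6,0) -> (-12,0), length = 18
Total = 24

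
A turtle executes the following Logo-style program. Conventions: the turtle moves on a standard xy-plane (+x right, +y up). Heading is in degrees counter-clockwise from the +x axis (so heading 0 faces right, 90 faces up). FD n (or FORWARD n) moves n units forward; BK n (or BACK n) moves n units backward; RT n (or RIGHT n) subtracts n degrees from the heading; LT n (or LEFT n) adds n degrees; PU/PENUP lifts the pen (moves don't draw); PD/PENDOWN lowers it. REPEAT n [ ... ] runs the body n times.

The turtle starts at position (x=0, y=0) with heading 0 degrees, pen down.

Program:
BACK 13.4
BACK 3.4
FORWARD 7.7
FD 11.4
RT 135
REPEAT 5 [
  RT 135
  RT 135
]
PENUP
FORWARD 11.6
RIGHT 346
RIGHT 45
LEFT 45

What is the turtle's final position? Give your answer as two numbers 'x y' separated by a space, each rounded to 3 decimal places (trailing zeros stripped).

Answer: 10.502 -8.202

Derivation:
Executing turtle program step by step:
Start: pos=(0,0), heading=0, pen down
BK 13.4: (0,0) -> (-13.4,0) [heading=0, draw]
BK 3.4: (-13.4,0) -> (-16.8,0) [heading=0, draw]
FD 7.7: (-16.8,0) -> (-9.1,0) [heading=0, draw]
FD 11.4: (-9.1,0) -> (2.3,0) [heading=0, draw]
RT 135: heading 0 -> 225
REPEAT 5 [
  -- iteration 1/5 --
  RT 135: heading 225 -> 90
  RT 135: heading 90 -> 315
  -- iteration 2/5 --
  RT 135: heading 315 -> 180
  RT 135: heading 180 -> 45
  -- iteration 3/5 --
  RT 135: heading 45 -> 270
  RT 135: heading 270 -> 135
  -- iteration 4/5 --
  RT 135: heading 135 -> 0
  RT 135: heading 0 -> 225
  -- iteration 5/5 --
  RT 135: heading 225 -> 90
  RT 135: heading 90 -> 315
]
PU: pen up
FD 11.6: (2.3,0) -> (10.502,-8.202) [heading=315, move]
RT 346: heading 315 -> 329
RT 45: heading 329 -> 284
LT 45: heading 284 -> 329
Final: pos=(10.502,-8.202), heading=329, 4 segment(s) drawn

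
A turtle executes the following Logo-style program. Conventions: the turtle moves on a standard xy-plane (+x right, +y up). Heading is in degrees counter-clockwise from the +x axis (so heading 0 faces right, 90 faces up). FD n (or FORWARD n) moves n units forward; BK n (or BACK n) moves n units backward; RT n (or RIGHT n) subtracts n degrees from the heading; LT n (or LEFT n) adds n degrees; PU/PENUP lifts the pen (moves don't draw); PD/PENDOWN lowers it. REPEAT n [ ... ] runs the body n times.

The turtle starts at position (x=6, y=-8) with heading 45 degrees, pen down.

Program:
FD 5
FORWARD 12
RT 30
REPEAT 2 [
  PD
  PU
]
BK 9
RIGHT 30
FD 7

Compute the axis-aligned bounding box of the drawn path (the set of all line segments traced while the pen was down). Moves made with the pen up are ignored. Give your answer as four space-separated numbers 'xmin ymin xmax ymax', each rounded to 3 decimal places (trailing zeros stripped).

Executing turtle program step by step:
Start: pos=(6,-8), heading=45, pen down
FD 5: (6,-8) -> (9.536,-4.464) [heading=45, draw]
FD 12: (9.536,-4.464) -> (18.021,4.021) [heading=45, draw]
RT 30: heading 45 -> 15
REPEAT 2 [
  -- iteration 1/2 --
  PD: pen down
  PU: pen up
  -- iteration 2/2 --
  PD: pen down
  PU: pen up
]
BK 9: (18.021,4.021) -> (9.327,1.691) [heading=15, move]
RT 30: heading 15 -> 345
FD 7: (9.327,1.691) -> (16.089,-0.12) [heading=345, move]
Final: pos=(16.089,-0.12), heading=345, 2 segment(s) drawn

Segment endpoints: x in {6, 9.536, 18.021}, y in {-8, -4.464, 4.021}
xmin=6, ymin=-8, xmax=18.021, ymax=4.021

Answer: 6 -8 18.021 4.021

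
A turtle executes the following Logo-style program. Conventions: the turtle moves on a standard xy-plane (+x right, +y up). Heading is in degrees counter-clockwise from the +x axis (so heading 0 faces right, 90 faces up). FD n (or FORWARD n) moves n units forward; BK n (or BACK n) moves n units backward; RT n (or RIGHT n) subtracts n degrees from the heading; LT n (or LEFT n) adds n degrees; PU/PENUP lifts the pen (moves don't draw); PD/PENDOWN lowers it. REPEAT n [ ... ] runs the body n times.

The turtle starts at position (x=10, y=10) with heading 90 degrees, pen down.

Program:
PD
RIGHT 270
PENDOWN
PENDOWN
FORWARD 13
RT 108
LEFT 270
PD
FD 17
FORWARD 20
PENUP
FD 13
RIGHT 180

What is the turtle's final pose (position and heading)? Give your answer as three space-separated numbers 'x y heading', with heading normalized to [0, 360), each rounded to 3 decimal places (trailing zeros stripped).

Executing turtle program step by step:
Start: pos=(10,10), heading=90, pen down
PD: pen down
RT 270: heading 90 -> 180
PD: pen down
PD: pen down
FD 13: (10,10) -> (-3,10) [heading=180, draw]
RT 108: heading 180 -> 72
LT 270: heading 72 -> 342
PD: pen down
FD 17: (-3,10) -> (13.168,4.747) [heading=342, draw]
FD 20: (13.168,4.747) -> (32.189,-1.434) [heading=342, draw]
PU: pen up
FD 13: (32.189,-1.434) -> (44.553,-5.451) [heading=342, move]
RT 180: heading 342 -> 162
Final: pos=(44.553,-5.451), heading=162, 3 segment(s) drawn

Answer: 44.553 -5.451 162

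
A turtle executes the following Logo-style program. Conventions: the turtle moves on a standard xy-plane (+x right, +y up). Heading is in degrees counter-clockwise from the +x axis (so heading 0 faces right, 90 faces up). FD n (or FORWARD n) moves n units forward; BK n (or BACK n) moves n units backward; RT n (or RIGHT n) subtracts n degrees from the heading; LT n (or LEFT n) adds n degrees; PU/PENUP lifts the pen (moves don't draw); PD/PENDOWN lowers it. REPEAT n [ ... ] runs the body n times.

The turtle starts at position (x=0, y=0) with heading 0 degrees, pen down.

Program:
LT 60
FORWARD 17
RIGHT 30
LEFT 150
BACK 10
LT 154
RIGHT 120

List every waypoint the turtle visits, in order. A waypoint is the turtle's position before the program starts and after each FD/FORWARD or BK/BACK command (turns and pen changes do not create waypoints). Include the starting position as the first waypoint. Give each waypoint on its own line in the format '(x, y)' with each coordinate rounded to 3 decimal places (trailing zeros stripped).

Executing turtle program step by step:
Start: pos=(0,0), heading=0, pen down
LT 60: heading 0 -> 60
FD 17: (0,0) -> (8.5,14.722) [heading=60, draw]
RT 30: heading 60 -> 30
LT 150: heading 30 -> 180
BK 10: (8.5,14.722) -> (18.5,14.722) [heading=180, draw]
LT 154: heading 180 -> 334
RT 120: heading 334 -> 214
Final: pos=(18.5,14.722), heading=214, 2 segment(s) drawn
Waypoints (3 total):
(0, 0)
(8.5, 14.722)
(18.5, 14.722)

Answer: (0, 0)
(8.5, 14.722)
(18.5, 14.722)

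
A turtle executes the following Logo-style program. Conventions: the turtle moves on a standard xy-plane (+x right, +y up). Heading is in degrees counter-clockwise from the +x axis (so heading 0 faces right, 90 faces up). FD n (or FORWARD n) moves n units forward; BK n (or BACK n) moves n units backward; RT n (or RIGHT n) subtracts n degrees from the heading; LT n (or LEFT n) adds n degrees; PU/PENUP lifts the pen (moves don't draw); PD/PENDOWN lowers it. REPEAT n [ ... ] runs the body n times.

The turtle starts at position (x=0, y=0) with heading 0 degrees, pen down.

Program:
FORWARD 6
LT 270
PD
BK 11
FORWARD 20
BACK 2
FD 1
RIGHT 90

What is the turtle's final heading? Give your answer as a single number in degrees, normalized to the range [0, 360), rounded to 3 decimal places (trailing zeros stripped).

Executing turtle program step by step:
Start: pos=(0,0), heading=0, pen down
FD 6: (0,0) -> (6,0) [heading=0, draw]
LT 270: heading 0 -> 270
PD: pen down
BK 11: (6,0) -> (6,11) [heading=270, draw]
FD 20: (6,11) -> (6,-9) [heading=270, draw]
BK 2: (6,-9) -> (6,-7) [heading=270, draw]
FD 1: (6,-7) -> (6,-8) [heading=270, draw]
RT 90: heading 270 -> 180
Final: pos=(6,-8), heading=180, 5 segment(s) drawn

Answer: 180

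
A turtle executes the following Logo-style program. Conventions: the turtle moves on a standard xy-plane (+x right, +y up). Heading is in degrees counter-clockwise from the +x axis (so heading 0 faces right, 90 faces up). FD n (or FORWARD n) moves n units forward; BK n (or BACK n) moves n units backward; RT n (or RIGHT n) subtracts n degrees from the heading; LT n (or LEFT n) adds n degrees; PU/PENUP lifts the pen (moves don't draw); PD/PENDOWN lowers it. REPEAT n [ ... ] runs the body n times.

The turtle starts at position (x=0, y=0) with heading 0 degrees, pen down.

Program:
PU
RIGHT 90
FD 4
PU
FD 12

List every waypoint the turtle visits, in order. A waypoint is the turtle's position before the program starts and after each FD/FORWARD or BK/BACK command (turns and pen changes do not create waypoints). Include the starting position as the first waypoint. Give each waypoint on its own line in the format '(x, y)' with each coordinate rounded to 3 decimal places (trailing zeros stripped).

Executing turtle program step by step:
Start: pos=(0,0), heading=0, pen down
PU: pen up
RT 90: heading 0 -> 270
FD 4: (0,0) -> (0,-4) [heading=270, move]
PU: pen up
FD 12: (0,-4) -> (0,-16) [heading=270, move]
Final: pos=(0,-16), heading=270, 0 segment(s) drawn
Waypoints (3 total):
(0, 0)
(0, -4)
(0, -16)

Answer: (0, 0)
(0, -4)
(0, -16)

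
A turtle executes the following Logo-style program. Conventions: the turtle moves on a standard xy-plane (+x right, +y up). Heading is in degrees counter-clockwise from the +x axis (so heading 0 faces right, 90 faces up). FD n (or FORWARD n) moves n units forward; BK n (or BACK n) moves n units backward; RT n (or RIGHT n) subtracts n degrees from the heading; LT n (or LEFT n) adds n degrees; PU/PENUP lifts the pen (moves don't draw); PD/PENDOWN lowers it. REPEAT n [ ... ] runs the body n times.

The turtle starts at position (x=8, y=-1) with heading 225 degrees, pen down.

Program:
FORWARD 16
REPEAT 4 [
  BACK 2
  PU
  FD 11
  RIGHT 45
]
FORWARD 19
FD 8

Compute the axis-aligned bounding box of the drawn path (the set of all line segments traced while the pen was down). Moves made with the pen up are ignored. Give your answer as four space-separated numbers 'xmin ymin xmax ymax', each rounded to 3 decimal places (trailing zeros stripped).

Answer: -3.314 -12.314 8 -1

Derivation:
Executing turtle program step by step:
Start: pos=(8,-1), heading=225, pen down
FD 16: (8,-1) -> (-3.314,-12.314) [heading=225, draw]
REPEAT 4 [
  -- iteration 1/4 --
  BK 2: (-3.314,-12.314) -> (-1.899,-10.899) [heading=225, draw]
  PU: pen up
  FD 11: (-1.899,-10.899) -> (-9.678,-18.678) [heading=225, move]
  RT 45: heading 225 -> 180
  -- iteration 2/4 --
  BK 2: (-9.678,-18.678) -> (-7.678,-18.678) [heading=180, move]
  PU: pen up
  FD 11: (-7.678,-18.678) -> (-18.678,-18.678) [heading=180, move]
  RT 45: heading 180 -> 135
  -- iteration 3/4 --
  BK 2: (-18.678,-18.678) -> (-17.263,-20.092) [heading=135, move]
  PU: pen up
  FD 11: (-17.263,-20.092) -> (-25.042,-12.314) [heading=135, move]
  RT 45: heading 135 -> 90
  -- iteration 4/4 --
  BK 2: (-25.042,-12.314) -> (-25.042,-14.314) [heading=90, move]
  PU: pen up
  FD 11: (-25.042,-14.314) -> (-25.042,-3.314) [heading=90, move]
  RT 45: heading 90 -> 45
]
FD 19: (-25.042,-3.314) -> (-11.607,10.121) [heading=45, move]
FD 8: (-11.607,10.121) -> (-5.95,15.778) [heading=45, move]
Final: pos=(-5.95,15.778), heading=45, 2 segment(s) drawn

Segment endpoints: x in {-3.314, -1.899, 8}, y in {-12.314, -10.899, -1}
xmin=-3.314, ymin=-12.314, xmax=8, ymax=-1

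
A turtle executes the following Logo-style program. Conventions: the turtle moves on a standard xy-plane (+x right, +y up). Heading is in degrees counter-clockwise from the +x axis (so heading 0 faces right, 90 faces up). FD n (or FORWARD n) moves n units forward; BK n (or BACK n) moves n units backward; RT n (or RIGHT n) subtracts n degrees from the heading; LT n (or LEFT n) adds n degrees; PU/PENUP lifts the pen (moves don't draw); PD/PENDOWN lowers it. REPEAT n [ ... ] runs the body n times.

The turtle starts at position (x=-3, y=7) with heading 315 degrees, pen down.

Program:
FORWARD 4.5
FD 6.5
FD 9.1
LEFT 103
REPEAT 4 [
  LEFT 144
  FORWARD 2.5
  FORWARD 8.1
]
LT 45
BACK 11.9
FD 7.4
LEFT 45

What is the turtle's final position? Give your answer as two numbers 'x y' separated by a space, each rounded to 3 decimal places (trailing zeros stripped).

Executing turtle program step by step:
Start: pos=(-3,7), heading=315, pen down
FD 4.5: (-3,7) -> (0.182,3.818) [heading=315, draw]
FD 6.5: (0.182,3.818) -> (4.778,-0.778) [heading=315, draw]
FD 9.1: (4.778,-0.778) -> (11.213,-7.213) [heading=315, draw]
LT 103: heading 315 -> 58
REPEAT 4 [
  -- iteration 1/4 --
  LT 144: heading 58 -> 202
  FD 2.5: (11.213,-7.213) -> (8.895,-8.149) [heading=202, draw]
  FD 8.1: (8.895,-8.149) -> (1.385,-11.184) [heading=202, draw]
  -- iteration 2/4 --
  LT 144: heading 202 -> 346
  FD 2.5: (1.385,-11.184) -> (3.81,-11.788) [heading=346, draw]
  FD 8.1: (3.81,-11.788) -> (11.67,-13.748) [heading=346, draw]
  -- iteration 3/4 --
  LT 144: heading 346 -> 130
  FD 2.5: (11.67,-13.748) -> (10.063,-11.833) [heading=130, draw]
  FD 8.1: (10.063,-11.833) -> (4.856,-5.628) [heading=130, draw]
  -- iteration 4/4 --
  LT 144: heading 130 -> 274
  FD 2.5: (4.856,-5.628) -> (5.031,-8.122) [heading=274, draw]
  FD 8.1: (5.031,-8.122) -> (5.596,-16.202) [heading=274, draw]
]
LT 45: heading 274 -> 319
BK 11.9: (5.596,-16.202) -> (-3.385,-8.395) [heading=319, draw]
FD 7.4: (-3.385,-8.395) -> (2.2,-13.25) [heading=319, draw]
LT 45: heading 319 -> 4
Final: pos=(2.2,-13.25), heading=4, 13 segment(s) drawn

Answer: 2.2 -13.25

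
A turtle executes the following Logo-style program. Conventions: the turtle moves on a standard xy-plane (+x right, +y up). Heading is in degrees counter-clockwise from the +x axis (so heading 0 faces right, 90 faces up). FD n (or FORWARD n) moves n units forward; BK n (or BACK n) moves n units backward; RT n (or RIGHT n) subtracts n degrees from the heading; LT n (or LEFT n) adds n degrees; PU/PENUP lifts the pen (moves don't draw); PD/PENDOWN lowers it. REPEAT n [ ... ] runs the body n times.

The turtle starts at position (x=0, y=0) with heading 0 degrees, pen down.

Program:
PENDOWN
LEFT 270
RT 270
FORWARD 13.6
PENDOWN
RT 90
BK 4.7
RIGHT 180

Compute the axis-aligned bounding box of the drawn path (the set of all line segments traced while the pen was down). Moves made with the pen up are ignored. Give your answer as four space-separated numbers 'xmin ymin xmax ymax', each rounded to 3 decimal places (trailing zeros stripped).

Executing turtle program step by step:
Start: pos=(0,0), heading=0, pen down
PD: pen down
LT 270: heading 0 -> 270
RT 270: heading 270 -> 0
FD 13.6: (0,0) -> (13.6,0) [heading=0, draw]
PD: pen down
RT 90: heading 0 -> 270
BK 4.7: (13.6,0) -> (13.6,4.7) [heading=270, draw]
RT 180: heading 270 -> 90
Final: pos=(13.6,4.7), heading=90, 2 segment(s) drawn

Segment endpoints: x in {0, 13.6}, y in {0, 4.7}
xmin=0, ymin=0, xmax=13.6, ymax=4.7

Answer: 0 0 13.6 4.7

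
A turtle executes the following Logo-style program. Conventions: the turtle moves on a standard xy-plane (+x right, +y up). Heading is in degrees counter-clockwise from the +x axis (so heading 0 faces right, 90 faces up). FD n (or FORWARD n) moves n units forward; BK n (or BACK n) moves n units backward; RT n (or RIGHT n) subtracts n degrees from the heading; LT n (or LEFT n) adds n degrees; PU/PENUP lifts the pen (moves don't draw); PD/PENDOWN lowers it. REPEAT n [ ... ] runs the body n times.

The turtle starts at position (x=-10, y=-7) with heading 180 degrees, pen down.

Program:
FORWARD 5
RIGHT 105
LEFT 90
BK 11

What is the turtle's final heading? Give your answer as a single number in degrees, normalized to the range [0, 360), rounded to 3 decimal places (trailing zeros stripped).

Executing turtle program step by step:
Start: pos=(-10,-7), heading=180, pen down
FD 5: (-10,-7) -> (-15,-7) [heading=180, draw]
RT 105: heading 180 -> 75
LT 90: heading 75 -> 165
BK 11: (-15,-7) -> (-4.375,-9.847) [heading=165, draw]
Final: pos=(-4.375,-9.847), heading=165, 2 segment(s) drawn

Answer: 165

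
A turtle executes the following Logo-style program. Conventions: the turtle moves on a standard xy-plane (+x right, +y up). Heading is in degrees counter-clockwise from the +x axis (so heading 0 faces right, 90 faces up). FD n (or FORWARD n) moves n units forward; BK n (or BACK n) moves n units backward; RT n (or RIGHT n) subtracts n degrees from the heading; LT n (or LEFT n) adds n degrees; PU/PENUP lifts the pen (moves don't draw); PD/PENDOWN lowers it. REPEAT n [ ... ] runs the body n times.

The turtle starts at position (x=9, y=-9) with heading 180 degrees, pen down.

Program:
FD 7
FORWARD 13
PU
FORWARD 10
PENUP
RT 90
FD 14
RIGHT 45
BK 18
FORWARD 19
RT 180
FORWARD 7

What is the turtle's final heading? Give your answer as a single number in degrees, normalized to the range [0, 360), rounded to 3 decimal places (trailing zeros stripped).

Executing turtle program step by step:
Start: pos=(9,-9), heading=180, pen down
FD 7: (9,-9) -> (2,-9) [heading=180, draw]
FD 13: (2,-9) -> (-11,-9) [heading=180, draw]
PU: pen up
FD 10: (-11,-9) -> (-21,-9) [heading=180, move]
PU: pen up
RT 90: heading 180 -> 90
FD 14: (-21,-9) -> (-21,5) [heading=90, move]
RT 45: heading 90 -> 45
BK 18: (-21,5) -> (-33.728,-7.728) [heading=45, move]
FD 19: (-33.728,-7.728) -> (-20.293,5.707) [heading=45, move]
RT 180: heading 45 -> 225
FD 7: (-20.293,5.707) -> (-25.243,0.757) [heading=225, move]
Final: pos=(-25.243,0.757), heading=225, 2 segment(s) drawn

Answer: 225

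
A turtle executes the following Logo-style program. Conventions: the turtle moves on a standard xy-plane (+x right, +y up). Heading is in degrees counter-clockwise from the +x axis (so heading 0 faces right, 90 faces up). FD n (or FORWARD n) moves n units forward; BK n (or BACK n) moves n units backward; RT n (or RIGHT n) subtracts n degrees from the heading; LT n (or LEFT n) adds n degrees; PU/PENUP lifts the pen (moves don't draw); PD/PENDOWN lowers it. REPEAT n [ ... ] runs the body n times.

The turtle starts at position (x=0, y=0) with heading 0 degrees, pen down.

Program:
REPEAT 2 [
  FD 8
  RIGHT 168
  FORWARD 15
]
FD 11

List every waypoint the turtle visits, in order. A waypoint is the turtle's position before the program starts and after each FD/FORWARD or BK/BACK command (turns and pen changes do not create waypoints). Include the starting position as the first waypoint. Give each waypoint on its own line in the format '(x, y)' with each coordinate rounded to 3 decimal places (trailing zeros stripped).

Answer: (0, 0)
(8, 0)
(-6.672, -3.119)
(-14.497, -4.782)
(-0.794, 1.319)
(9.255, 5.793)

Derivation:
Executing turtle program step by step:
Start: pos=(0,0), heading=0, pen down
REPEAT 2 [
  -- iteration 1/2 --
  FD 8: (0,0) -> (8,0) [heading=0, draw]
  RT 168: heading 0 -> 192
  FD 15: (8,0) -> (-6.672,-3.119) [heading=192, draw]
  -- iteration 2/2 --
  FD 8: (-6.672,-3.119) -> (-14.497,-4.782) [heading=192, draw]
  RT 168: heading 192 -> 24
  FD 15: (-14.497,-4.782) -> (-0.794,1.319) [heading=24, draw]
]
FD 11: (-0.794,1.319) -> (9.255,5.793) [heading=24, draw]
Final: pos=(9.255,5.793), heading=24, 5 segment(s) drawn
Waypoints (6 total):
(0, 0)
(8, 0)
(-6.672, -3.119)
(-14.497, -4.782)
(-0.794, 1.319)
(9.255, 5.793)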